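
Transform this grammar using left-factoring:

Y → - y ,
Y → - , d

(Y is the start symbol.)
Left-factoring transforms A → αβ₁ | αβ₂ into A → αA' and A' → β₁ | β₂
(α is the longest common prefix among the alternatives). Repeat until
no nonterminal has two alternatives with a common prefix.

Round 1: Y has alternatives sharing prefix '-'. Introduce Y': Y → - Y'
  Add: Y' → y ,
  Add: Y' → , d

No remaining common prefixes — done.

Resulting grammar:
Y → - Y'
Y' → y ,
Y' → , d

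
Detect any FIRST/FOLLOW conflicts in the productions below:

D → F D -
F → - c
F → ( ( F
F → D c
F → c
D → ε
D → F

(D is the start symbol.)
A FIRST/FOLLOW conflict occurs when a non-terminal N has a nullable alternative N → β (β ⇒* ε) and another alternative N → α with FIRST(α) ∩ FOLLOW(N) ≠ ∅: on such a lookahead the parser cannot decide between expanding α and letting N vanish via β.

Nullable non-terminals: D.
FIRST sets used below: FIRST(F) = { '(', '-', 'c' }

D: nullable alternative(s) D → ε; FOLLOW(D) = { $, '-', 'c' }
  D → F D -: FIRST \ {ε} = { '(', '-', 'c' } — overlaps FOLLOW(D) on { '-', 'c' }: CONFLICT
  D → ε: FIRST \ {ε} = { } — this is the only nullable alternative, skip
  D → F: FIRST \ {ε} = { '(', '-', 'c' } — overlaps FOLLOW(D) on { '-', 'c' }: CONFLICT

F has no nullable alternative, so no FIRST/FOLLOW check is needed there.

So the grammar has 2 FIRST/FOLLOW conflicts (marked CONFLICT above).

Answer: Yes. D → F D '-' with FOLLOW(D) on { '-', 'c' }; D → F with FOLLOW(D) on { '-', 'c' }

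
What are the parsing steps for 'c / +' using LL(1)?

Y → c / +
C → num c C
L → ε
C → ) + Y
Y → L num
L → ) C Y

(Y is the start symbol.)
Stack is shown with the top on the left.

Stack    Input    Action
------------------------
Y $      c / + $  output Y → c / +
c / + $  c / + $  match 'c'
/ + $    / + $    match '/'
+ $      + $      match '+'
$        $        accept

The string is accepted.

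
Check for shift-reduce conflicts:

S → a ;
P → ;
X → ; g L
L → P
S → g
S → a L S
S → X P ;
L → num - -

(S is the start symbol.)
No shift-reduce conflicts

Augment with S' → S and build the canonical LR(0) collection (I0 = CLOSURE({[S' → . S]}), then GOTO on every symbol after a dot until no new states appear). It has 18 states:
  I0: { [S → . X P ;], [S → . a ;], [S → . a L S], [S → . g], [S' → . S], [X → . ; g L] }  — shift
  I1: { [X → ; . g L] }  — shift
  I2: { [S' → S .] }  — accept
  I3: { [P → . ;], [S → X . P ;] }  — shift
  I4: { [L → . P], [L → . num - -], [P → . ;], [S → a . ;], [S → a . L S] }  — shift
  I5: { [S → g .] }  — reduce
  I6: { [P → ; .], [S → a ; .] }  — 2 reduces
  I7: { [S → . X P ;], [S → . a ;], [S → . a L S], [S → . g], [S → a L . S], [X → . ; g L] }  — shift
  I8: { [L → P .] }  — reduce
  I9: { [L → num . - -] }  — shift
  I10: { [L → num - . -] }  — shift
  I11: { [L → num - - .] }  — reduce
  I12: { [S → a L S .] }  — reduce
  I13: { [P → ; .] }  — reduce
  I14: { [S → X P . ;] }  — shift
  I15: { [S → X P ; .] }  — reduce
  I16: { [L → . P], [L → . num - -], [P → . ;], [X → ; g . L] }  — shift
  I17: { [X → ; g L .] }  — reduce

No state contains both a complete item and a shift item.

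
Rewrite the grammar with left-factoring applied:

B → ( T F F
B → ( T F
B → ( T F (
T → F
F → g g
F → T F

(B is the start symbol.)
B → ( T F B'
B' → F
B' → ε
B' → (
T → F
F → g g
F → T F

Left-factoring transforms A → αβ₁ | αβ₂ into A → αA' and A' → β₁ | β₂
(α is the longest common prefix among the alternatives). Repeat until
no nonterminal has two alternatives with a common prefix.

Round 1: B has alternatives sharing prefix '( T F'. Introduce B': B → ( T F B'
  Add: B' → F
  Add: B' → ε
  Add: B' → (

No remaining common prefixes — done.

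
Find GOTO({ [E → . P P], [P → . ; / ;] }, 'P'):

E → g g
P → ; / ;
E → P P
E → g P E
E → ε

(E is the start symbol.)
{ [E → P . P], [P → . ; / ;] }

GOTO(I, 'P') = CLOSURE({ [A → αX.β] : [A → α.Xβ] ∈ I, X = 'P' })

Items with dot before 'P', with the dot advanced:
  [E → . P P] → [E → P . P]
Closure of the advanced items:
  [E → P . P] has the dot before P: add [P → . ; / ;]

GOTO = { [E → P . P], [P → . ; / ;] }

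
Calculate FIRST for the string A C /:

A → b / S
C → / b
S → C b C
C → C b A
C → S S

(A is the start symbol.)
FIRST sets of the non-terminals involved (from the grammar, by fixed-point iteration):
  FIRST(A) = { 'b' }

To compute FIRST(A C /), process the symbols left to right:
Symbol A is a non-terminal. Add FIRST(A) \ {ε} = { 'b' }
A is not nullable (ε ∉ FIRST(A)), so stop here.
FIRST(A C /) = { 'b' }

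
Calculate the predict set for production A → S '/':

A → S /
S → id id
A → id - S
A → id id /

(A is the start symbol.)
PREDICT(A → S '/') = (FIRST(RHS) \ {ε}) ∪ (FOLLOW(A) if ε ∈ FIRST(RHS), i.e. RHS ⇒* ε)
FIRST(S) = { 'id' }
FIRST(S '/') = { 'id' }
ε ∉ FIRST(S '/'), so FOLLOW(A) is not added.
PREDICT(A → S '/') = { 'id' }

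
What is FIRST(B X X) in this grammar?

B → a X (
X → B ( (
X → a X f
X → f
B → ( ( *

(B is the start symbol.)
FIRST sets of the non-terminals involved (from the grammar, by fixed-point iteration):
  FIRST(B) = { '(', 'a' }

To compute FIRST(B X X), process the symbols left to right:
Symbol B is a non-terminal. Add FIRST(B) \ {ε} = { '(', 'a' }
B is not nullable (ε ∉ FIRST(B)), so stop here.
FIRST(B X X) = { '(', 'a' }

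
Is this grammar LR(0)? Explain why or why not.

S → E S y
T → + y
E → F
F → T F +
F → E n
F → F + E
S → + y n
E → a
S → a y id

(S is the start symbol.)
Augment with S' → S and build the canonical LR(0) collection (I0 = CLOSURE({[S' → . S]}), then GOTO on every symbol after a dot until no new states appear). It has 22 states:
  I0: { [E → . F], [E → . a], [F → . E n], [F → . F + E], [F → . T F +], [S → . + y n], [S → . E S y], [S → . a y id], [S' → . S], [T → . + y] }  — shift
  I1: { [S → + . y n], [T → + . y] }  — shift
  I2: { [E → . F], [E → . a], [F → . E n], [F → . F + E], [F → . T F +], [F → E . n], [S → . + y n], [S → . E S y], [S → . a y id], [S → E . S y], [T → . + y] }  — shift
  I3: { [E → F .], [F → F . + E] }  — shift, reduce
  I4: { [S' → S .] }  — accept
  I5: { [E → . F], [E → . a], [F → . E n], [F → . F + E], [F → . T F +], [F → T . F +], [T → . + y] }  — shift
  I6: { [E → a .], [S → a . y id] }  — shift, reduce
  I7: { [S → a y . id] }  — shift
  I8: { [S → a y id .] }  — reduce
  I9: { [T → + . y] }  — shift
  I10: { [F → E . n] }  — shift
  I11: { [E → F .], [F → F . + E], [F → T F . +] }  — shift, reduce
  I12: { [E → a .] }  — reduce
  I13: { [E → . F], [E → . a], [F → . E n], [F → . F + E], [F → . T F +], [F → F + . E], [F → T F + .], [T → . + y] }  — shift, reduce
  I14: { [F → E . n], [F → F + E .] }  — shift, reduce
  I15: { [F → E n .] }  — reduce
  I16: { [T → + y .] }  — reduce
  I17: { [E → . F], [E → . a], [F → . E n], [F → . F + E], [F → . T F +], [F → F + . E], [T → . + y] }  — shift
  I18: { [S → E S . y] }  — shift
  I19: { [S → E S y .] }  — reduce
  I20: { [S → + y . n], [T → + y .] }  — shift, reduce
  I21: { [S → + y n .] }  — reduce

Conflict in state I3:
  Shift-reduce conflict between [E → F .] and [F → F . + E]
So the grammar is NOT LR(0).

Answer: No. Shift-reduce conflict between [E → F .] and [F → F . + E]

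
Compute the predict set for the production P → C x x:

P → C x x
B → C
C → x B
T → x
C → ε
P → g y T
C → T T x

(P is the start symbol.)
{ 'x' }

PREDICT(P → C x x) = (FIRST(RHS) \ {ε}) ∪ (FOLLOW(P) if ε ∈ FIRST(RHS), i.e. RHS ⇒* ε)
FIRST(C) = { 'x', ε }
FIRST(C x x) = { 'x' }
ε ∉ FIRST(C x x), so FOLLOW(P) is not added.
PREDICT(P → C x x) = { 'x' }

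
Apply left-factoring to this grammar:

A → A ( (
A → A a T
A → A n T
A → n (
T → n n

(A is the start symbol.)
Left-factoring transforms A → αβ₁ | αβ₂ into A → αA' and A' → β₁ | β₂
(α is the longest common prefix among the alternatives). Repeat until
no nonterminal has two alternatives with a common prefix.

Round 1: A has alternatives sharing prefix 'A'. Introduce A': A → A A'
  Add: A' → ( (
  Add: A' → a T
  Add: A' → n T

No remaining common prefixes — done.

Resulting grammar:
A → A A'
A' → ( (
A' → a T
A' → n T
A → n (
T → n n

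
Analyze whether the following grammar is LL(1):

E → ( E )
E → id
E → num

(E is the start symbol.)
A grammar is LL(1) if for each non-terminal N with multiple productions, the predict sets of those productions are pairwise disjoint, where PREDICT(N → α) = (FIRST(α) \ {ε}) ∪ (FOLLOW(N) if α ⇒* ε).

For E:
  PREDICT(E → '(' E ')') = { '(' }
  PREDICT(E → id) = { 'id' }
  PREDICT(E → num) = { 'num' }

All predict sets are disjoint. The grammar IS LL(1).

Answer: Yes, the grammar is LL(1).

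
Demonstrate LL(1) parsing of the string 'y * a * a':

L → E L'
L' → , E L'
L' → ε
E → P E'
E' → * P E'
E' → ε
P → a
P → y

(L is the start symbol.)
LL(1) parsing maintains a stack (initially the start symbol over $) and the input. At each step: if the stack top is a terminal, match it against the current input token; if it is a non-terminal N, replace it with the RHS of M[N, lookahead] (the unique production whose predict set contains the lookahead).

Stack is shown with the top on the left.

Stack        Input        Action
--------------------------------
L $          y * a * a $  output L → E L'
E L' $       y * a * a $  output E → P E'
P E' L' $    y * a * a $  output P → y
y E' L' $    y * a * a $  match 'y'
E' L' $      * a * a $    output E' → * P E'
* P E' L' $  * a * a $    match '*'
P E' L' $    a * a $      output P → a
a E' L' $    a * a $      match 'a'
E' L' $      * a $        output E' → * P E'
* P E' L' $  * a $        match '*'
P E' L' $    a $          output P → a
a E' L' $    a $          match 'a'
E' L' $      $            output E' → ε
L' $         $            output L' → ε
$            $            accept

The string is accepted.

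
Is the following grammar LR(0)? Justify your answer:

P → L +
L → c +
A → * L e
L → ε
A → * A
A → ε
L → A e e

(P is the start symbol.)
No. Shift-reduce conflict between [A → .] and [A → . * A]

A grammar is LR(0) if no state in the canonical LR(0) collection has:
  - both a shift item (dot before a terminal) and a complete item (shift-reduce conflict), or
  - two or more complete items (reduce-reduce conflict; the accept item [P' → P .] counts as a complete item here).

Augment with P' → P and build the canonical LR(0) collection (I0 = CLOSURE({[P' → . P]}), then GOTO on every symbol after a dot until no new states appear). It has 13 states:
  I0: { [A → . * A], [A → . * L e], [A → .], [L → . A e e], [L → . c +], [L → .], [P → . L +], [P' → . P] }  — shift, 2 reduces
  I1: { [A → * . A], [A → * . L e], [A → . * A], [A → . * L e], [A → .], [L → . A e e], [L → . c +], [L → .] }  — shift, 2 reduces
  I2: { [L → A . e e] }  — shift
  I3: { [P → L . +] }  — shift
  I4: { [P' → P .] }  — accept
  I5: { [L → c . +] }  — shift
  I6: { [L → c + .] }  — reduce
  I7: { [P → L + .] }  — reduce
  I8: { [L → A e . e] }  — shift
  I9: { [L → A e e .] }  — reduce
  I10: { [A → * A .], [L → A . e e] }  — shift, reduce
  I11: { [A → * L . e] }  — shift
  I12: { [A → * L e .] }  — reduce

Conflict in state I0:
  Shift-reduce conflict between [A → .] and [A → . * A]
So the grammar is NOT LR(0).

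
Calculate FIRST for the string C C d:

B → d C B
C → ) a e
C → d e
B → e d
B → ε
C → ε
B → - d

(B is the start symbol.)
{ ')', 'd' }

FIRST sets of the non-terminals involved (from the grammar, by fixed-point iteration):
  FIRST(C) = { ')', 'd', ε }

To compute FIRST(C C d), process the symbols left to right:
Symbol C is a non-terminal. Add FIRST(C) \ {ε} = { ')', 'd' }
C is nullable (ε ∈ FIRST(C)), continue to the next symbol.
Symbol C is a non-terminal. Add FIRST(C) \ {ε} = { ')', 'd' }
C is nullable (ε ∈ FIRST(C)), continue to the next symbol.
Symbol d is a terminal. Add 'd' and stop.
FIRST(C C d) = { ')', 'd' }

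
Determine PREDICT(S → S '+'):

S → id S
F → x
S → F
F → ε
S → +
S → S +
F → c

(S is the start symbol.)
PREDICT(S → S '+') = (FIRST(RHS) \ {ε}) ∪ (FOLLOW(S) if ε ∈ FIRST(RHS), i.e. RHS ⇒* ε)
FIRST(S) = { '+', 'c', 'id', 'x', ε }
FIRST(S '+') = { '+', 'c', 'id', 'x' }
ε ∉ FIRST(S '+'), so FOLLOW(S) is not added.
PREDICT(S → S '+') = { '+', 'c', 'id', 'x' }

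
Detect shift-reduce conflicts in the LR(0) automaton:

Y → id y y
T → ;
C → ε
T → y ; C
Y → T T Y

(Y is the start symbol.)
A shift-reduce conflict occurs when an LR(0) state has both:
  - a complete (reduce) item [A → α .] (dot at the end), and
  - a shift item [B → β . c γ] (dot before a terminal).

Augment with Y' → Y and build the canonical LR(0) collection (I0 = CLOSURE({[Y' → . Y]}), then GOTO on every symbol after a dot until no new states appear). It has 12 states:
  I0: { [T → . ;], [T → . y ; C], [Y → . T T Y], [Y → . id y y], [Y' → . Y] }  — shift
  I1: { [T → ; .] }  — reduce
  I2: { [T → . ;], [T → . y ; C], [Y → T . T Y] }  — shift
  I3: { [Y' → Y .] }  — accept
  I4: { [Y → id . y y] }  — shift
  I5: { [T → y . ; C] }  — shift
  I6: { [C → .], [T → y ; . C] }  — reduce
  I7: { [T → y ; C .] }  — reduce
  I8: { [Y → id y . y] }  — shift
  I9: { [Y → id y y .] }  — reduce
  I10: { [T → . ;], [T → . y ; C], [Y → . T T Y], [Y → . id y y], [Y → T T . Y] }  — shift
  I11: { [Y → T T Y .] }  — reduce

No state contains both a complete item and a shift item.

Answer: No shift-reduce conflicts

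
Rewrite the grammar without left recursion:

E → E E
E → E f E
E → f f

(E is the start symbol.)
E → f f E'
E' → E E'
E' → f E E'
E' → ε

E is directly left-recursive. The standard transformation for
  A → A α₁ | ... | A α_m | β₁ | ... | β_n
is
  A  → β₁ A' | ... | β_n A'
  A' → α₁ A' | ... | α_m A' | ε

E → f f becomes E → f f E'
E → E E becomes E' → E E'
E → E f E becomes E' → f E E'
Add E' → ε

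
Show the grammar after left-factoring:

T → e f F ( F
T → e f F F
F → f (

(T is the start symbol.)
Left-factoring transforms A → αβ₁ | αβ₂ into A → αA' and A' → β₁ | β₂
(α is the longest common prefix among the alternatives). Repeat until
no nonterminal has two alternatives with a common prefix.

Round 1: T has alternatives sharing prefix 'e f F'. Introduce T': T → e f F T'
  Add: T' → ( F
  Add: T' → F

No remaining common prefixes — done.

Resulting grammar:
T → e f F T'
T' → ( F
T' → F
F → f (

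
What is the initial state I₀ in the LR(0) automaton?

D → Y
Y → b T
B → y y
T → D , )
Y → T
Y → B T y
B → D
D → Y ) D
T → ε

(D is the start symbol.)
First, augment the grammar with D' → D
I₀ = CLOSURE({ [D' → . D] }):
  [D' → . D] has the dot before D: add [D → . Y], [D → . Y ) D]
  [D → . Y] has the dot before Y: add [Y → . b T], [Y → . T], [Y → . B T y]
  [Y → . T] has the dot before T: add [T → . D , )], [T → .]
  [Y → . B T y] has the dot before B: add [B → . y y], [B → . D]
No further items can be added.

I₀ = { [B → . D], [B → . y y], [D → . Y ) D], [D → . Y], [D' → . D], [T → . D , )], [T → .], [Y → . B T y], [Y → . T], [Y → . b T] }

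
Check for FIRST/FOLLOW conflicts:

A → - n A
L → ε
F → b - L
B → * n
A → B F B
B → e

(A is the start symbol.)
A FIRST/FOLLOW conflict occurs when a non-terminal N has a nullable alternative N → β (β ⇒* ε) and another alternative N → α with FIRST(α) ∩ FOLLOW(N) ≠ ∅: on such a lookahead the parser cannot decide between expanding α and letting N vanish via β.

Nullable non-terminals: L.
L has a nullable alternative but only one production, so nothing to check.

A, B, F have no nullable alternative, so no FIRST/FOLLOW check is needed there.

No FIRST/FOLLOW conflicts found.

Answer: No FIRST/FOLLOW conflicts.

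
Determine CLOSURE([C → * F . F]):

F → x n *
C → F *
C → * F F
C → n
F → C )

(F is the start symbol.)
To compute CLOSURE, for each item [A → α.Bβ] where B is a non-terminal, add [B → .γ] for all productions B → γ; repeat for the newly added items until nothing changes.

Start with: [C → * F . F]
  [C → * F . F] has the dot before F: add [F → . x n *], [F → . C )]
  [F → . C )] has the dot before C: add [C → . F *], [C → . * F F], [C → . n]
No further items can be added.

CLOSURE = { [C → * F . F], [C → . * F F], [C → . F *], [C → . n], [F → . C )], [F → . x n *] }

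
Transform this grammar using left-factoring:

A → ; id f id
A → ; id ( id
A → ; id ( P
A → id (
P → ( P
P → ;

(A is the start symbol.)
Left-factoring transforms A → αβ₁ | αβ₂ into A → αA' and A' → β₁ | β₂
(α is the longest common prefix among the alternatives). Repeat until
no nonterminal has two alternatives with a common prefix.

Round 1: A has alternatives sharing prefix '; id'. Introduce A': A → ; id A'
  Add: A' → f id
  Add: A' → ( id
  Add: A' → ( P

Round 2: A' has alternatives sharing prefix '('. Introduce A'': A' → ( A''
  Add: A'' → id
  Add: A'' → P

No remaining common prefixes — done.

Resulting grammar:
A → ; id A'
A' → f id
A' → ( A''
A'' → id
A'' → P
A → id (
P → ( P
P → ;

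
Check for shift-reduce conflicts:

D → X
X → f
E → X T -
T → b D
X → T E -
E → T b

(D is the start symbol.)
Augment with D' → D and build the canonical LR(0) collection (I0 = CLOSURE({[D' → . D]}), then GOTO on every symbol after a dot until no new states appear). It has 14 states:
  I0: { [D → . X], [D' → . D], [T → . b D], [X → . T E -], [X → . f] }  — shift
  I1: { [D' → D .] }  — accept
  I2: { [E → . T b], [E → . X T -], [T → . b D], [X → . T E -], [X → . f], [X → T . E -] }  — shift
  I3: { [D → X .] }  — reduce
  I4: { [D → . X], [T → . b D], [T → b . D], [X → . T E -], [X → . f] }  — shift
  I5: { [X → f .] }  — reduce
  I6: { [T → b D .] }  — reduce
  I7: { [X → T E . -] }  — shift
  I8: { [E → . T b], [E → . X T -], [E → T . b], [T → . b D], [X → . T E -], [X → . f], [X → T . E -] }  — shift
  I9: { [E → X . T -], [T → . b D] }  — shift
  I10: { [E → X T . -] }  — shift
  I11: { [E → X T - .] }  — reduce
  I12: { [D → . X], [E → T b .], [T → . b D], [T → b . D], [X → . T E -], [X → . f] }  — shift, reduce
  I13: { [X → T E - .] }  — reduce

I12 contains reduce item [E → T b .] and shift items [T → . b D], [X → . f] — shift-reduce conflict.

Answer: Yes — I12: [E → T b .] vs [T → . b D]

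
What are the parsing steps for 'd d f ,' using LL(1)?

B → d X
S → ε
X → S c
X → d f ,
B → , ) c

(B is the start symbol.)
LL(1) parsing maintains a stack (initially the start symbol over $) and the input. At each step: if the stack top is a terminal, match it against the current input token; if it is a non-terminal N, replace it with the RHS of M[N, lookahead] (the unique production whose predict set contains the lookahead).

Stack is shown with the top on the left.

Stack    Input      Action
--------------------------
B $      d d f , $  output B → d X
d X $    d d f , $  match 'd'
X $      d f , $    output X → d f ,
d f , $  d f , $    match 'd'
f , $    f , $      match 'f'
, $      , $        match ','
$        $          accept

The string is accepted.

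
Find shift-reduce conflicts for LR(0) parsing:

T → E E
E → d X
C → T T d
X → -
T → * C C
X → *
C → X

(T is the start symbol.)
Yes — I9: [X → * .] vs [E → . d X]

Augment with T' → T and build the canonical LR(0) collection (I0 = CLOSURE({[T' → . T]}), then GOTO on every symbol after a dot until no new states appear). It has 16 states:
  I0: { [E → . d X], [T → . * C C], [T → . E E], [T' → . T] }  — shift
  I1: { [C → . T T d], [C → . X], [E → . d X], [T → * . C C], [T → . * C C], [T → . E E], [X → . *], [X → . -] }  — shift
  I2: { [E → . d X], [T → E . E] }  — shift
  I3: { [T' → T .] }  — accept
  I4: { [E → d . X], [X → . *], [X → . -] }  — shift
  I5: { [X → * .] }  — reduce
  I6: { [X → - .] }  — reduce
  I7: { [E → d X .] }  — reduce
  I8: { [T → E E .] }  — reduce
  I9: { [C → . T T d], [C → . X], [E → . d X], [T → * . C C], [T → . * C C], [T → . E E], [X → * .], [X → . *], [X → . -] }  — shift, reduce
  I10: { [C → . T T d], [C → . X], [E → . d X], [T → * C . C], [T → . * C C], [T → . E E], [X → . *], [X → . -] }  — shift
  I11: { [C → T . T d], [E → . d X], [T → . * C C], [T → . E E] }  — shift
  I12: { [C → X .] }  — reduce
  I13: { [C → T T . d] }  — shift
  I14: { [C → T T d .] }  — reduce
  I15: { [T → * C C .] }  — reduce

I9 contains reduce item [X → * .] and shift items [E → . d X], [T → . * C C], [X → . *], [X → . -] — shift-reduce conflict.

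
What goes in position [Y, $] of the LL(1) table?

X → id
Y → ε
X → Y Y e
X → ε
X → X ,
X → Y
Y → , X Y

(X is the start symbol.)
To find M[Y, $], we find productions for Y where $ is in the predict set (PREDICT(N → α) = (FIRST(α) \ {ε}) ∪ (FOLLOW(N) if α ⇒* ε)).

Relevant sets:
  FOLLOW(Y) = { $, ',', 'e' }

Y → ε: PREDICT = { $, ',', 'e' }
  $ is in predict set, so this production goes in M[Y, $]
Y → , X Y: PREDICT = { ',' }

M[Y, $] = Y → ε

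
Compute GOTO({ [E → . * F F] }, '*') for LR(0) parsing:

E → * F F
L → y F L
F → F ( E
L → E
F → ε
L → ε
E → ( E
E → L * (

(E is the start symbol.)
GOTO(I, '*') = CLOSURE({ [A → αX.β] : [A → α.Xβ] ∈ I, X = '*' })

Items with dot before '*', with the dot advanced:
  [E → . * F F] → [E → * . F F]
Closure of the advanced items:
  [E → * . F F] has the dot before F: add [F → . F ( E], [F → .]

GOTO = { [E → * . F F], [F → . F ( E], [F → .] }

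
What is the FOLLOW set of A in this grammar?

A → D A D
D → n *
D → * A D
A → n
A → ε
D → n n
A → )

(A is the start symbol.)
{ $, '*', 'n' }

To compute FOLLOW(A), find every occurrence of A on a right-hand side N → α A β: add FIRST(β) \ {ε}, and if β is empty or nullable also add FOLLOW(N). Iterate to a fixed point.

A is the start symbol, so $ ∈ FOLLOW(A).
In A → D A D: A is followed by D, add FIRST(D) \ {ε} = { '*', 'n' }
In D → * A D: A is followed by D, add FIRST(D) \ {ε} = { '*', 'n' }

Taking the union: FOLLOW(A) = { $, '*', 'n' }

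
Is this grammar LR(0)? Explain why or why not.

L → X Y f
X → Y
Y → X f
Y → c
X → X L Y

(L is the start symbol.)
Augment with L' → L and build the canonical LR(0) collection (I0 = CLOSURE({[L' → . L]}), then GOTO on every symbol after a dot until no new states appear). It has 11 states:
  I0: { [L → . X Y f], [L' → . L], [X → . X L Y], [X → . Y], [Y → . X f], [Y → . c] }  — shift
  I1: { [L' → L .] }  — accept
  I2: { [L → . X Y f], [L → X . Y f], [X → . X L Y], [X → . Y], [X → X . L Y], [Y → . X f], [Y → . c], [Y → X . f] }  — shift
  I3: { [X → Y .] }  — reduce
  I4: { [Y → c .] }  — reduce
  I5: { [X → . X L Y], [X → . Y], [X → X L . Y], [Y → . X f], [Y → . c] }  — shift
  I6: { [L → X Y . f], [X → Y .] }  — shift, reduce
  I7: { [Y → X f .] }  — reduce
  I8: { [L → X Y f .] }  — reduce
  I9: { [L → . X Y f], [X → . X L Y], [X → . Y], [X → X . L Y], [Y → . X f], [Y → . c], [Y → X . f] }  — shift
  I10: { [X → X L Y .], [X → Y .] }  — 2 reduces

Conflict in state I6:
  Shift-reduce conflict between [X → Y .] and [L → X Y . f]
So the grammar is NOT LR(0).

Answer: No. Shift-reduce conflict between [X → Y .] and [L → X Y . f]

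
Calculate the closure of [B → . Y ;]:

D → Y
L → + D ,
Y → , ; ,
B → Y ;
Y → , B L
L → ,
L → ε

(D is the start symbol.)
To compute CLOSURE, for each item [A → α.Bβ] where B is a non-terminal, add [B → .γ] for all productions B → γ; repeat for the newly added items until nothing changes.

Start with: [B → . Y ;]
  [B → . Y ;] has the dot before Y: add [Y → . , ; ,], [Y → . , B L]
No further items can be added.

CLOSURE = { [B → . Y ;], [Y → . , ; ,], [Y → . , B L] }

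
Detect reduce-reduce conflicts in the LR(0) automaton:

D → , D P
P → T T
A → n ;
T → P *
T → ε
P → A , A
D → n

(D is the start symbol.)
A reduce-reduce conflict occurs when an LR(0) state has two complete items [A → α .] and [B → β .] — both call for a reduction, and with no lookahead the parser cannot choose between them.

Augment with D' → D and build the canonical LR(0) collection (I0 = CLOSURE({[D' → . D]}), then GOTO on every symbol after a dot until no new states appear). It has 15 states:
  I0: { [D → . , D P], [D → . n], [D' → . D] }  — shift
  I1: { [D → , . D P], [D → . , D P], [D → . n] }  — shift
  I2: { [D' → D .] }  — accept
  I3: { [D → n .] }  — reduce
  I4: { [A → . n ;], [D → , D . P], [P → . A , A], [P → . T T], [T → . P *], [T → .] }  — shift, reduce
  I5: { [P → A . , A] }  — shift
  I6: { [D → , D P .], [T → P . *] }  — shift, reduce
  I7: { [A → . n ;], [P → . A , A], [P → . T T], [P → T . T], [T → . P *], [T → .] }  — shift, reduce
  I8: { [A → n . ;] }  — shift
  I9: { [A → n ; .] }  — reduce
  I10: { [T → P . *] }  — shift
  I11: { [A → . n ;], [P → . A , A], [P → . T T], [P → T . T], [P → T T .], [T → . P *], [T → .] }  — shift, 2 reduces
  I12: { [T → P * .] }  — reduce
  I13: { [A → . n ;], [P → A , . A] }  — shift
  I14: { [P → A , A .] }  — reduce

I11 contains complete items [P → T T .], [T → .] — reduce-reduce conflict.

Answer: Yes — I11: [P → T T .] vs [T → .]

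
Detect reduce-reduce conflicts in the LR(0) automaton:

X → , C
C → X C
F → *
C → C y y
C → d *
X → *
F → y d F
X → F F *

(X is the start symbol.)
Augment with X' → X and build the canonical LR(0) collection (I0 = CLOSURE({[X' → . X]}), then GOTO on every symbol after a dot until no new states appear). It has 18 states:
  I0: { [F → . *], [F → . y d F], [X → . *], [X → . , C], [X → . F F *], [X' → . X] }  — shift
  I1: { [F → * .], [X → * .] }  — 2 reduces
  I2: { [C → . C y y], [C → . X C], [C → . d *], [F → . *], [F → . y d F], [X → , . C], [X → . *], [X → . , C], [X → . F F *] }  — shift
  I3: { [F → . *], [F → . y d F], [X → F . F *] }  — shift
  I4: { [X' → X .] }  — accept
  I5: { [F → y . d F] }  — shift
  I6: { [F → . *], [F → . y d F], [F → y d . F] }  — shift
  I7: { [F → * .] }  — reduce
  I8: { [F → y d F .] }  — reduce
  I9: { [X → F F . *] }  — shift
  I10: { [X → F F * .] }  — reduce
  I11: { [C → C . y y], [X → , C .] }  — shift, reduce
  I12: { [C → . C y y], [C → . X C], [C → . d *], [C → X . C], [F → . *], [F → . y d F], [X → . *], [X → . , C], [X → . F F *] }  — shift
  I13: { [C → d . *] }  — shift
  I14: { [C → d * .] }  — reduce
  I15: { [C → C . y y], [C → X C .] }  — shift, reduce
  I16: { [C → C y . y] }  — shift
  I17: { [C → C y y .] }  — reduce

I1 contains complete items [F → * .], [X → * .] — reduce-reduce conflict.

Answer: Yes — I1: [F → * .] vs [X → * .]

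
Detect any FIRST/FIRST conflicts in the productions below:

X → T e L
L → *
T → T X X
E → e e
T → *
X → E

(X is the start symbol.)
A FIRST/FIRST conflict occurs when two productions N → α and N → β for the same non-terminal have FIRST(α) ∩ FIRST(β) ≠ ∅ (with ε ∈ FIRST of a nullable right-hand side, so two nullable alternatives also conflict).

FIRST sets of the non-terminals at (or reachable through a nullable prefix from) the front of some alternative:
  FIRST(T) = { '*' }
  FIRST(E) = { 'e' }

Productions for X:
  X → T e L: FIRST = { '*' }
  X → E: FIRST = { 'e' }
Productions for T:
  T → T X X: FIRST = { '*' }
  T → *: FIRST = { '*' }
L, E have only one production, so no FIRST/FIRST conflict is possible there.

Conflict for T: T → T X X and T → *
  Overlap: { '*' }

Answer: Yes. T → T X X / T → '*' on { '*' }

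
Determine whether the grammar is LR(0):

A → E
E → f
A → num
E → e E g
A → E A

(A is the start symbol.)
No. Shift-reduce conflict between [A → E .] and [A → . num]

Augment with A' → A and build the canonical LR(0) collection (I0 = CLOSURE({[A' → . A]}), then GOTO on every symbol after a dot until no new states appear). It has 9 states:
  I0: { [A → . E A], [A → . E], [A → . num], [A' → . A], [E → . e E g], [E → . f] }  — shift
  I1: { [A' → A .] }  — accept
  I2: { [A → . E A], [A → . E], [A → . num], [A → E . A], [A → E .], [E → . e E g], [E → . f] }  — shift, reduce
  I3: { [E → . e E g], [E → . f], [E → e . E g] }  — shift
  I4: { [E → f .] }  — reduce
  I5: { [A → num .] }  — reduce
  I6: { [E → e E . g] }  — shift
  I7: { [E → e E g .] }  — reduce
  I8: { [A → E A .] }  — reduce

Conflict in state I2:
  Shift-reduce conflict between [A → E .] and [A → . num]
So the grammar is NOT LR(0).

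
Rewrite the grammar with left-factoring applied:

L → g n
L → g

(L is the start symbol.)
L → g L'
L' → n
L' → ε

Left-factoring transforms A → αβ₁ | αβ₂ into A → αA' and A' → β₁ | β₂
(α is the longest common prefix among the alternatives). Repeat until
no nonterminal has two alternatives with a common prefix.

Round 1: L has alternatives sharing prefix 'g'. Introduce L': L → g L'
  Add: L' → n
  Add: L' → ε

No remaining common prefixes — done.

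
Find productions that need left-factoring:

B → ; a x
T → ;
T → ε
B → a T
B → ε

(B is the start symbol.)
No, left-factoring is not needed

Left-factoring is needed when two productions for the same non-terminal
share a common prefix on the right-hand side.

Productions for B:
  B → ; a x
  B → a T
  B → ε
Productions for T:
  T → ;
  T → ε

No common prefixes found.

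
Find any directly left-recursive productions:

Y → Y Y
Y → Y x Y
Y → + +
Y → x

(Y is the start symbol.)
Direct left recursion occurs when N → N α for some non-terminal N (the right-hand side begins with the left-hand side itself).

Y → Y Y: LEFT RECURSIVE (starts with Y)
Y → Y x Y: LEFT RECURSIVE (starts with Y)
Y → + +: starts with '+'
Y → x: starts with x

The grammar has direct left recursion on: Y.

Answer: Yes, Y is left-recursive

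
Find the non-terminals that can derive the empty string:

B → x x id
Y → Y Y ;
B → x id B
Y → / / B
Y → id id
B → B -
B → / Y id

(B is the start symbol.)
None

A non-terminal is nullable if it can derive ε (the empty string): either it has an ε-production, or it has a production whose right-hand side consists entirely of nullable non-terminals.

There are no ε-productions, so no non-terminal can derive ε.
No non-terminals are nullable.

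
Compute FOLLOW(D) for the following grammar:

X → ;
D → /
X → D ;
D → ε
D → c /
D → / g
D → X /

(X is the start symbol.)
{ ';' }

In X → D ;: D is followed by ';', add FIRST(';') \ {ε} = { ';' }

Taking the union: FOLLOW(D) = { ';' }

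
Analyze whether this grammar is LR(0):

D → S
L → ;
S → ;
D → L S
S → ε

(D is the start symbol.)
No. Shift-reduce conflict between [S → .] and [L → . ;]

A grammar is LR(0) if no state in the canonical LR(0) collection has:
  - both a shift item (dot before a terminal) and a complete item (shift-reduce conflict), or
  - two or more complete items (reduce-reduce conflict; the accept item [D' → D .] counts as a complete item here).

Augment with D' → D and build the canonical LR(0) collection (I0 = CLOSURE({[D' → . D]}), then GOTO on every symbol after a dot until no new states appear). It has 7 states:
  I0: { [D → . L S], [D → . S], [D' → . D], [L → . ;], [S → . ;], [S → .] }  — shift, reduce
  I1: { [L → ; .], [S → ; .] }  — 2 reduces
  I2: { [D' → D .] }  — accept
  I3: { [D → L . S], [S → . ;], [S → .] }  — shift, reduce
  I4: { [D → S .] }  — reduce
  I5: { [S → ; .] }  — reduce
  I6: { [D → L S .] }  — reduce

Conflict in state I0:
  Shift-reduce conflict between [S → .] and [L → . ;]
So the grammar is NOT LR(0).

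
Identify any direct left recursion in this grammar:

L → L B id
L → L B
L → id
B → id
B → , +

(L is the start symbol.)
Direct left recursion occurs when N → N α for some non-terminal N (the right-hand side begins with the left-hand side itself).

L → L B id: LEFT RECURSIVE (starts with L)
L → L B: LEFT RECURSIVE (starts with L)
L → id: starts with id
B → id: starts with id
B → , +: starts with ','

The grammar has direct left recursion on: L.

Answer: Yes, L is left-recursive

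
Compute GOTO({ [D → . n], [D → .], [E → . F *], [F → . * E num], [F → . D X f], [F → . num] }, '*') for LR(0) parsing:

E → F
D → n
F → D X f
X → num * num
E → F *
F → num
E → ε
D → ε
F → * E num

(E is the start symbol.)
{ [D → . n], [D → .], [E → . F *], [E → . F], [E → .], [F → * . E num], [F → . * E num], [F → . D X f], [F → . num] }

GOTO(I, '*') = CLOSURE({ [A → αX.β] : [A → α.Xβ] ∈ I, X = '*' })

Items with dot before '*', with the dot advanced:
  [F → . * E num] → [F → * . E num]
Closure of the advanced items:
  [F → * . E num] has the dot before E: add [E → . F], [E → . F *], [E → .]
  [E → . F] has the dot before F: add [F → . D X f], [F → . num], [F → . * E num]
  [F → . D X f] has the dot before D: add [D → . n], [D → .]

GOTO = { [D → . n], [D → .], [E → . F *], [E → . F], [E → .], [F → * . E num], [F → . * E num], [F → . D X f], [F → . num] }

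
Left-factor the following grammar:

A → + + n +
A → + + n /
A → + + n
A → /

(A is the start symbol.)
A → + + n A'
A' → +
A' → /
A' → ε
A → /

Left-factoring transforms A → αβ₁ | αβ₂ into A → αA' and A' → β₁ | β₂
(α is the longest common prefix among the alternatives). Repeat until
no nonterminal has two alternatives with a common prefix.

Round 1: A has alternatives sharing prefix '+ + n'. Introduce A': A → + + n A'
  Add: A' → +
  Add: A' → /
  Add: A' → ε

No remaining common prefixes — done.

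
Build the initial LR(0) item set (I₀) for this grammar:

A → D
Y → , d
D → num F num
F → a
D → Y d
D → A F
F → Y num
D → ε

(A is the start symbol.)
First, augment the grammar with A' → A
I₀ = CLOSURE({ [A' → . A] }):
  [A' → . A] has the dot before A: add [A → . D]
  [A → . D] has the dot before D: add [D → . num F num], [D → . Y d], [D → . A F], [D → .]
  [D → . Y d] has the dot before Y: add [Y → . , d]
No further items can be added.

I₀ = { [A → . D], [A' → . A], [D → . A F], [D → . Y d], [D → . num F num], [D → .], [Y → . , d] }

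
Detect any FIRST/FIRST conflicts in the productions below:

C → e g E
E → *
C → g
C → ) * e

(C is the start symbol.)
No FIRST/FIRST conflicts.

A FIRST/FIRST conflict occurs when two productions N → α and N → β for the same non-terminal have FIRST(α) ∩ FIRST(β) ≠ ∅ (with ε ∈ FIRST of a nullable right-hand side, so two nullable alternatives also conflict).

Productions for C:
  C → e g E: FIRST = { 'e' }
  C → g: FIRST = { 'g' }
  C → ) * e: FIRST = { ')' }
E has only one production, so no FIRST/FIRST conflict is possible there.

All alternatives of each non-terminal have pairwise disjoint FIRST sets.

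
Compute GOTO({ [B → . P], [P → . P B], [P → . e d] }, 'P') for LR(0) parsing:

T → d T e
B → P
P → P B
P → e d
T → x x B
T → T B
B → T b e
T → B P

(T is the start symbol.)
{ [B → . P], [B → . T b e], [B → P .], [P → . P B], [P → . e d], [P → P . B], [T → . B P], [T → . T B], [T → . d T e], [T → . x x B] }

GOTO(I, 'P') = CLOSURE({ [A → αX.β] : [A → α.Xβ] ∈ I, X = 'P' })

Items with dot before 'P', with the dot advanced:
  [B → . P] → [B → P .]
  [P → . P B] → [P → P . B]
Closure of the advanced items:
  [P → P . B] has the dot before B: add [B → . P], [B → . T b e]
  [B → . P] has the dot before P: add [P → . P B], [P → . e d]
  [B → . T b e] has the dot before T: add [T → . d T e], [T → . x x B], [T → . T B], [T → . B P]

GOTO = { [B → . P], [B → . T b e], [B → P .], [P → . P B], [P → . e d], [P → P . B], [T → . B P], [T → . T B], [T → . d T e], [T → . x x B] }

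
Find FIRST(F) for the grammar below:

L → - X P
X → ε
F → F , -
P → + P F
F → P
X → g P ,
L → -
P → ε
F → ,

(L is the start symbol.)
{ '+', ',', ε }

To compute FIRST(F), examine every production with F on the left-hand side, reading each right-hand side left to right until a non-nullable symbol is reached.

FIRST sets of the other non-terminals involved (by the same procedure, iterated to a fixed point):
  FIRST(P) = { '+', ε }

From F → F , -:
  - F is the symbol being defined: contributes nothing new
    F is nullable, so continue to the next symbol
  - ',' is a terminal: add ',' and stop
From F → P:
  - P is a non-terminal: add FIRST(P) \ {ε} = { '+' }
    P is nullable and nothing follows, so the whole right-hand side can vanish: ε ∈ FIRST(F)
From F → ,:
  - ',' is a terminal: add ',' and stop

Collecting: FIRST(F) = { '+', ',', ε }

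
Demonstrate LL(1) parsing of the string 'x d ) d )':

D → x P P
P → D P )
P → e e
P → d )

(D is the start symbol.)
Stack is shown with the top on the left.

Stack    Input        Action
----------------------------
D $      x d ) d ) $  output D → x P P
x P P $  x d ) d ) $  match 'x'
P P $    d ) d ) $    output P → d )
d ) P $  d ) d ) $    match 'd'
) P $    ) d ) $      match ')'
P $      d ) $        output P → d )
d ) $    d ) $        match 'd'
) $      ) $          match ')'
$        $            accept

The string is accepted.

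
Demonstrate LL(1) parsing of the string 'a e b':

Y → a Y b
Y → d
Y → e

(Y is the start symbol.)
LL(1) parsing maintains a stack (initially the start symbol over $) and the input. At each step: if the stack top is a terminal, match it against the current input token; if it is a non-terminal N, replace it with the RHS of M[N, lookahead] (the unique production whose predict set contains the lookahead).

Stack is shown with the top on the left.

Stack    Input    Action
------------------------
Y $      a e b $  output Y → a Y b
a Y b $  a e b $  match 'a'
Y b $    e b $    output Y → e
e b $    e b $    match 'e'
b $      b $      match 'b'
$        $        accept

The string is accepted.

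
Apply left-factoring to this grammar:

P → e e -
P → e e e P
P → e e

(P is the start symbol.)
P → e e P'
P' → -
P' → e P
P' → ε

Left-factoring transforms A → αβ₁ | αβ₂ into A → αA' and A' → β₁ | β₂
(α is the longest common prefix among the alternatives). Repeat until
no nonterminal has two alternatives with a common prefix.

Round 1: P has alternatives sharing prefix 'e e'. Introduce P': P → e e P'
  Add: P' → -
  Add: P' → e P
  Add: P' → ε

No remaining common prefixes — done.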